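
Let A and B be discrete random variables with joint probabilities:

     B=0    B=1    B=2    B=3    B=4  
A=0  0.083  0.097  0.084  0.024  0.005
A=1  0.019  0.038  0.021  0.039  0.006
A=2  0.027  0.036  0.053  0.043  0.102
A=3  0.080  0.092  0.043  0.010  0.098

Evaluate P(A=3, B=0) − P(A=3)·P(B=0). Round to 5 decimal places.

P(A=3) = 0.080 + 0.092 + 0.043 + 0.010 + 0.098 = 0.323.
P(B=0) = 0.083 + 0.019 + 0.027 + 0.080 = 0.209.
P(A=3, B=0) − P(A=3)P(B=0) = 0.080 − 0.323×0.209 = 0.01249.

0.01249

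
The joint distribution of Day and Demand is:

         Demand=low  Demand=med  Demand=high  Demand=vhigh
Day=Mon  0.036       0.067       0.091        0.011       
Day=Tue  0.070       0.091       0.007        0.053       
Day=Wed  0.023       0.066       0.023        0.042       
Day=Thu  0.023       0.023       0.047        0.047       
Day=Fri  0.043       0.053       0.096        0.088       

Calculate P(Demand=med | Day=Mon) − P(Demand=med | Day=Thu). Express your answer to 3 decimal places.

0.163

P(Day=Mon) = 0.036 + 0.067 + 0.091 + 0.011 = 0.205; P(Demand=med | Day=Mon) = 0.067/0.205 = 0.3268.
P(Day=Thu) = 0.023 + 0.023 + 0.047 + 0.047 = 0.140; P(Demand=med | Day=Thu) = 0.023/0.140 = 0.1643.
Difference = 0.163.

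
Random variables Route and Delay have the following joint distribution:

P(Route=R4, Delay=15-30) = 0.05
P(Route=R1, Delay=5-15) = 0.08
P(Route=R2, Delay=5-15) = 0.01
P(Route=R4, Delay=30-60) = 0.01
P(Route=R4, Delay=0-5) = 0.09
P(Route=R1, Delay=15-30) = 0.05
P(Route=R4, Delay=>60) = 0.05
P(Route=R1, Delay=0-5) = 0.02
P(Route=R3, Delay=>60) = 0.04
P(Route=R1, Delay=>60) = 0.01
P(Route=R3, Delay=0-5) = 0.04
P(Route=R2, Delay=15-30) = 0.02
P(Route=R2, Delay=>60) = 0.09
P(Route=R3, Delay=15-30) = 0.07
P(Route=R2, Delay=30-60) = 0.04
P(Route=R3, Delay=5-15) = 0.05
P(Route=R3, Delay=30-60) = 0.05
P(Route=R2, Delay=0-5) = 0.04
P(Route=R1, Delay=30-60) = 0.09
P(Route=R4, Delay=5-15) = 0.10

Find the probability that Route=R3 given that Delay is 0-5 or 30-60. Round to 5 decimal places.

P(Delay=0-5) = 0.02 + 0.04 + 0.04 + 0.09 = 0.19.
P(Delay=30-60) = 0.09 + 0.04 + 0.05 + 0.01 = 0.19.
P(Delay ∈ {0-5, 30-60}) = 0.19 + 0.19 = 0.38; P(Route=R3, Delay ∈ {0-5, 30-60}) = 0.04 + 0.05 = 0.09.
P(Route=R3 | Delay ∈ {0-5, 30-60}) = 0.09/0.38 = 0.23684.

0.23684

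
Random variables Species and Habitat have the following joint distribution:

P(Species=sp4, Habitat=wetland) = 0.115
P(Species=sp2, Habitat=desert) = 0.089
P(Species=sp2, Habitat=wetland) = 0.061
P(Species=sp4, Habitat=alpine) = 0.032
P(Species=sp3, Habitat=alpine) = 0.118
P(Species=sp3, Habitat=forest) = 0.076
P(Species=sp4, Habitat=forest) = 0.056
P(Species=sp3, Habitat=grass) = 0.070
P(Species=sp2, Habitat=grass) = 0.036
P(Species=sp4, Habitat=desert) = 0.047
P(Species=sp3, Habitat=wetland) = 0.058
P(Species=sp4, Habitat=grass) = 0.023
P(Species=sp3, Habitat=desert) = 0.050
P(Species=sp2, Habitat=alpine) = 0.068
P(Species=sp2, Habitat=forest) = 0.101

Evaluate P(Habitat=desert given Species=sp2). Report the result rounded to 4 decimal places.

0.2507

P(Species=sp2) = 0.101 + 0.036 + 0.061 + 0.089 + 0.068 = 0.355.
P(Habitat=desert | Species=sp2) = 0.089/0.355 = 0.2507.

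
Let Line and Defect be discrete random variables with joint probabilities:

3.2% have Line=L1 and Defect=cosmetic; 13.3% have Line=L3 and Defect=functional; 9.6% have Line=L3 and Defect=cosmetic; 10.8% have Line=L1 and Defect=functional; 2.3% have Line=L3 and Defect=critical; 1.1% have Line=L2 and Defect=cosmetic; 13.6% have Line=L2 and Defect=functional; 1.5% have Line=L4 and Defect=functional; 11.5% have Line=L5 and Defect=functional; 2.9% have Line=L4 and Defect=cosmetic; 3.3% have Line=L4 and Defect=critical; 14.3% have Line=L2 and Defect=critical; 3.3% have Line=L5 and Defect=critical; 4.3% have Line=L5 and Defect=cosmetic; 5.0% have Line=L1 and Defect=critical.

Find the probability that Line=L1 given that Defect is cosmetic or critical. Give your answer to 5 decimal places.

P(Defect=cosmetic) = 0.032 + 0.011 + 0.096 + 0.029 + 0.043 = 0.211.
P(Defect=critical) = 0.050 + 0.143 + 0.023 + 0.033 + 0.033 = 0.282.
P(Defect ∈ {cosmetic, critical}) = 0.211 + 0.282 = 0.493; P(Line=L1, Defect ∈ {cosmetic, critical}) = 0.032 + 0.050 = 0.082.
P(Line=L1 | Defect ∈ {cosmetic, critical}) = 0.082/0.493 = 0.16633.

0.16633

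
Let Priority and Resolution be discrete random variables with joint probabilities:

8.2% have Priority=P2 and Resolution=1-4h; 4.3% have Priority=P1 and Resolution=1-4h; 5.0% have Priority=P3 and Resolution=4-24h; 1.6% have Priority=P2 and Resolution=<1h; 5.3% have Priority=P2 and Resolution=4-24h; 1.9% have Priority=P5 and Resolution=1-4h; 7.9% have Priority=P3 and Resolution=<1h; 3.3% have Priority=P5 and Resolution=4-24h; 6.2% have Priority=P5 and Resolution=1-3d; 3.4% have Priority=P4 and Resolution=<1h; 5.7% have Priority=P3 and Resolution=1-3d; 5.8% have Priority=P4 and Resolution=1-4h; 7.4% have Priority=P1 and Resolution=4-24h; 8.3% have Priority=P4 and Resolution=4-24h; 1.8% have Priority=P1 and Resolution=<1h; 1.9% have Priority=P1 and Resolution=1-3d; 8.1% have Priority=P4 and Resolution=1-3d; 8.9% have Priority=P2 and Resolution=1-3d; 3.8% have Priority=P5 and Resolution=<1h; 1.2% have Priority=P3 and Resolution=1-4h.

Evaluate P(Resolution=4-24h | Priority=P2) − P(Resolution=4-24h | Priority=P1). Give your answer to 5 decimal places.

P(Priority=P2) = 0.016 + 0.082 + 0.053 + 0.089 = 0.240; P(Resolution=4-24h | Priority=P2) = 0.053/0.240 = 0.220833.
P(Priority=P1) = 0.018 + 0.043 + 0.074 + 0.019 = 0.154; P(Resolution=4-24h | Priority=P1) = 0.074/0.154 = 0.480519.
Difference = -0.25969.

-0.25969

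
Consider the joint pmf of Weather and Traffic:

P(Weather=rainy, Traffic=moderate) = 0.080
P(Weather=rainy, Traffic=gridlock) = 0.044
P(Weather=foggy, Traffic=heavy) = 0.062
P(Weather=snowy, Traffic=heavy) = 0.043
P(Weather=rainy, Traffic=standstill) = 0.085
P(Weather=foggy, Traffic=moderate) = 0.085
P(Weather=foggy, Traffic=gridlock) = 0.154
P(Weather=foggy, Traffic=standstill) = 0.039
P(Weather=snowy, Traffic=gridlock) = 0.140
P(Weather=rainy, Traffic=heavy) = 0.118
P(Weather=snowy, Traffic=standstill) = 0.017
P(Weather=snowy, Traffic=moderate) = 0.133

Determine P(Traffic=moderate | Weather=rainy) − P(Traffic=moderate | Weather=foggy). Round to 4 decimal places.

P(Weather=rainy) = 0.080 + 0.118 + 0.044 + 0.085 = 0.327; P(Traffic=moderate | Weather=rainy) = 0.080/0.327 = 0.24465.
P(Weather=foggy) = 0.085 + 0.062 + 0.154 + 0.039 = 0.340; P(Traffic=moderate | Weather=foggy) = 0.085/0.340 = 0.25000.
Difference = -0.0054.

-0.0054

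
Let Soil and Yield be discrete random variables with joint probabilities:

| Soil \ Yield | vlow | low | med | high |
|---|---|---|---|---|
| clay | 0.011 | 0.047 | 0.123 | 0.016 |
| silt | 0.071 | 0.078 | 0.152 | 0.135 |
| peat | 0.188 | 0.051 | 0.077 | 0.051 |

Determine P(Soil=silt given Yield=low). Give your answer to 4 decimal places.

P(Yield=low) = 0.047 + 0.078 + 0.051 = 0.176.
P(Soil=silt | Yield=low) = 0.078/0.176 = 0.4432.

0.4432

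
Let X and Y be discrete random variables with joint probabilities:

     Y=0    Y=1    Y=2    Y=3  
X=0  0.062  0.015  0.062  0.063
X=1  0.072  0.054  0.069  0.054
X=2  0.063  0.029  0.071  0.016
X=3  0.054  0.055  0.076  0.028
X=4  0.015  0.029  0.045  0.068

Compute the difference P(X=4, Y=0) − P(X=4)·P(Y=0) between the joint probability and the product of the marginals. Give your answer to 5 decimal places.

P(X=4) = 0.015 + 0.029 + 0.045 + 0.068 = 0.157.
P(Y=0) = 0.062 + 0.072 + 0.063 + 0.054 + 0.015 = 0.266.
P(X=4, Y=0) − P(X=4)P(Y=0) = 0.015 − 0.157×0.266 = -0.02676.

-0.02676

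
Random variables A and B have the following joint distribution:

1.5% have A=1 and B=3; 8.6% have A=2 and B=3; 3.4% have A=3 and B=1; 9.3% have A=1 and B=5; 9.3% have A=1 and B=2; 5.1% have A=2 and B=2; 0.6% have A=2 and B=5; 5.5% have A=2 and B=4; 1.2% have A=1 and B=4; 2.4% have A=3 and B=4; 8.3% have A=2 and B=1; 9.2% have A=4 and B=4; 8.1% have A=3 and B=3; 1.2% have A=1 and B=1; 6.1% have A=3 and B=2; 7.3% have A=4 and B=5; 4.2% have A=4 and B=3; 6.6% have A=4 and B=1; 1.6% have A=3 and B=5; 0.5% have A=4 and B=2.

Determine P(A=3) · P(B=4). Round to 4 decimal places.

P(A=3) = 0.034 + 0.061 + 0.081 + 0.024 + 0.016 = 0.216.
P(B=4) = 0.012 + 0.055 + 0.024 + 0.092 = 0.183.
Product: 0.216 × 0.183 = 0.0395.

0.0395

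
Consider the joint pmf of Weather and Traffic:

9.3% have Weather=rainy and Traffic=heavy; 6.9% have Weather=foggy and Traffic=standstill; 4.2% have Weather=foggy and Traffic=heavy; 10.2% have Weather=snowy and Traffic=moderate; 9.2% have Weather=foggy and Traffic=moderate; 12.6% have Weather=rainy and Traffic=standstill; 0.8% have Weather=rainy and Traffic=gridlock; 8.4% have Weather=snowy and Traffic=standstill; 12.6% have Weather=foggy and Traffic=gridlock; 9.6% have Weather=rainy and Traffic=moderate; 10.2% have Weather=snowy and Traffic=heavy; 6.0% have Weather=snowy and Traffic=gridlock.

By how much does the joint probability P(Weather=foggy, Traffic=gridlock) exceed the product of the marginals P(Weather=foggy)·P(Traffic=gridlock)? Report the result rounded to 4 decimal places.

0.0622

P(Weather=foggy) = 0.092 + 0.042 + 0.126 + 0.069 = 0.329.
P(Traffic=gridlock) = 0.008 + 0.060 + 0.126 = 0.194.
P(Weather=foggy, Traffic=gridlock) − P(Weather=foggy)P(Traffic=gridlock) = 0.126 − 0.329×0.194 = 0.0622.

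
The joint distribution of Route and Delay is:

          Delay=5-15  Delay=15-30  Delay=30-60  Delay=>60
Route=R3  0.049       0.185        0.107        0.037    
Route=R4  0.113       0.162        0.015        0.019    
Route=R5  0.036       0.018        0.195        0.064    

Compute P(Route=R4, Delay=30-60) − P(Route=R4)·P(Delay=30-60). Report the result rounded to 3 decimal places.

-0.083

P(Route=R4) = 0.113 + 0.162 + 0.015 + 0.019 = 0.309.
P(Delay=30-60) = 0.107 + 0.015 + 0.195 = 0.317.
P(Route=R4, Delay=30-60) − P(Route=R4)P(Delay=30-60) = 0.015 − 0.309×0.317 = -0.083.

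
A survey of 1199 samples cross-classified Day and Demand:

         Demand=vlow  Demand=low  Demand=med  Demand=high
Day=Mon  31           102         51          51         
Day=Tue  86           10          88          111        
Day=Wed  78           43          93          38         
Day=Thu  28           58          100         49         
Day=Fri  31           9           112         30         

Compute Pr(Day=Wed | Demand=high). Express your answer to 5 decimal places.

Total with Demand=high: 51 + 111 + 38 + 49 + 30 = 279.
P(Day=Wed | Demand=high) = 38/279 = 0.13620.

0.13620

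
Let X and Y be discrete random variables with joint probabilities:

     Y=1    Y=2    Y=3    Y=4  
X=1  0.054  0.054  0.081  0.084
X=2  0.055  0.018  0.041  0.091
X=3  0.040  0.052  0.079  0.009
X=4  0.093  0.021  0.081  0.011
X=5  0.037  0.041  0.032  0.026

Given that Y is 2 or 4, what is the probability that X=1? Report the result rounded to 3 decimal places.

P(Y=2) = 0.054 + 0.018 + 0.052 + 0.021 + 0.041 = 0.186.
P(Y=4) = 0.084 + 0.091 + 0.009 + 0.011 + 0.026 = 0.221.
P(Y ∈ {2, 4}) = 0.186 + 0.221 = 0.407; P(X=1, Y ∈ {2, 4}) = 0.054 + 0.084 = 0.138.
P(X=1 | Y ∈ {2, 4}) = 0.138/0.407 = 0.339.

0.339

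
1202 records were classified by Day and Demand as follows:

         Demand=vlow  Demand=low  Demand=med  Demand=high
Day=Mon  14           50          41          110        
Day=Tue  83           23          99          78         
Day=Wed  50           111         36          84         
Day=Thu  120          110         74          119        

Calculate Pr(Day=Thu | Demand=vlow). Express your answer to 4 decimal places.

Total with Demand=vlow: 14 + 83 + 50 + 120 = 267.
P(Day=Thu | Demand=vlow) = 120/267 = 0.4494.

0.4494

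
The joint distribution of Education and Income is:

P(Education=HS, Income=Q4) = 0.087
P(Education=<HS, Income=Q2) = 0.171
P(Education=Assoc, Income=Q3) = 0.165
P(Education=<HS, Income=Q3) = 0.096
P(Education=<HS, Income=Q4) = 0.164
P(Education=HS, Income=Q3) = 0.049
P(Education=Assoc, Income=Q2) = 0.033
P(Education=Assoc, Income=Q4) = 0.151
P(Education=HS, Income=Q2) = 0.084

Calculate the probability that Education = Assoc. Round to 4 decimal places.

P(Education=Assoc) = 0.033 + 0.165 + 0.151 = 0.349.

0.3490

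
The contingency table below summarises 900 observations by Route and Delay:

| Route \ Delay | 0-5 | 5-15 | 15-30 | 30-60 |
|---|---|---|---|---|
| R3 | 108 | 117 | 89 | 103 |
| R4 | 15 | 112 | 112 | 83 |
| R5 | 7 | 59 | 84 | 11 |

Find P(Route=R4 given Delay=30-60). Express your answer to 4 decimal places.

0.4213

Total with Delay=30-60: 103 + 83 + 11 = 197.
P(Route=R4 | Delay=30-60) = 83/197 = 0.4213.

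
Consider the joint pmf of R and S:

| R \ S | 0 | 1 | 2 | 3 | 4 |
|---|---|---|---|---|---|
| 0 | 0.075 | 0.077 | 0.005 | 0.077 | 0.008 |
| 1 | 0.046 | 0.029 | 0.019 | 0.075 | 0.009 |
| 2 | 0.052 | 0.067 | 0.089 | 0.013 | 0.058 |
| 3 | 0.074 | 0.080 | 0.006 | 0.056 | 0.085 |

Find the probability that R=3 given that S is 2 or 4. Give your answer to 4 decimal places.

P(S=2) = 0.005 + 0.019 + 0.089 + 0.006 = 0.119.
P(S=4) = 0.008 + 0.009 + 0.058 + 0.085 = 0.160.
P(S ∈ {2, 4}) = 0.119 + 0.160 = 0.279; P(R=3, S ∈ {2, 4}) = 0.006 + 0.085 = 0.091.
P(R=3 | S ∈ {2, 4}) = 0.091/0.279 = 0.3262.

0.3262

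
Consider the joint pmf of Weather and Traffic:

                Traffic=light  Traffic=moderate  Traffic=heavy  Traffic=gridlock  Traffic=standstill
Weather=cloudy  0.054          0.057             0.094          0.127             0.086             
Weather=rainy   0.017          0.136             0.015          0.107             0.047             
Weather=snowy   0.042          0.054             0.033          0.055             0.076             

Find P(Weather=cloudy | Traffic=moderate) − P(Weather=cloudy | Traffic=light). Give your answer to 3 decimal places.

P(Traffic=moderate) = 0.057 + 0.136 + 0.054 = 0.247; P(Weather=cloudy | Traffic=moderate) = 0.057/0.247 = 0.2308.
P(Traffic=light) = 0.054 + 0.017 + 0.042 = 0.113; P(Weather=cloudy | Traffic=light) = 0.054/0.113 = 0.4779.
Difference = -0.247.

-0.247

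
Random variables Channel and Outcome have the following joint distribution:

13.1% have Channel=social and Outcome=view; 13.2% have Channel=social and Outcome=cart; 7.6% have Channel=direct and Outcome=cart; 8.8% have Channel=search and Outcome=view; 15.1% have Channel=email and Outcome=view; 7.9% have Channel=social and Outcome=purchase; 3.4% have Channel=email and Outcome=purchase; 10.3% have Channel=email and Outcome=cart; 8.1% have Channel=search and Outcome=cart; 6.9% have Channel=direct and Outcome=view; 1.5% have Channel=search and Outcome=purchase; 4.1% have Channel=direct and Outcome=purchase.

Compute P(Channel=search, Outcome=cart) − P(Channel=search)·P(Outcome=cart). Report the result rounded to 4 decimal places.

0.0089

P(Channel=search) = 0.088 + 0.081 + 0.015 = 0.184.
P(Outcome=cart) = 0.103 + 0.081 + 0.132 + 0.076 = 0.392.
P(Channel=search, Outcome=cart) − P(Channel=search)P(Outcome=cart) = 0.081 − 0.184×0.392 = 0.0089.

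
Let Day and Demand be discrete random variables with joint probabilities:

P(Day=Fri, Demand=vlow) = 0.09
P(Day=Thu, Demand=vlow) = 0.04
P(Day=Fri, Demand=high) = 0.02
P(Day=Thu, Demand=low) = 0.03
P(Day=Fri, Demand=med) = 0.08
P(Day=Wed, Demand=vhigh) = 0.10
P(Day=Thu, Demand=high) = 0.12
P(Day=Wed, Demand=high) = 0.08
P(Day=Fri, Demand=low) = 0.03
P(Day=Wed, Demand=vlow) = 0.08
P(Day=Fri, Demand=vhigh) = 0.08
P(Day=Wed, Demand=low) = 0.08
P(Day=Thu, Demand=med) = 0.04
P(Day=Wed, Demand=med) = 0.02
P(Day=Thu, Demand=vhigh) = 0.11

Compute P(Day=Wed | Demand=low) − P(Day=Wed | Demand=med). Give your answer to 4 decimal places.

0.4286

P(Demand=low) = 0.08 + 0.03 + 0.03 = 0.14; P(Day=Wed | Demand=low) = 0.08/0.14 = 0.57143.
P(Demand=med) = 0.02 + 0.04 + 0.08 = 0.14; P(Day=Wed | Demand=med) = 0.02/0.14 = 0.14286.
Difference = 0.4286.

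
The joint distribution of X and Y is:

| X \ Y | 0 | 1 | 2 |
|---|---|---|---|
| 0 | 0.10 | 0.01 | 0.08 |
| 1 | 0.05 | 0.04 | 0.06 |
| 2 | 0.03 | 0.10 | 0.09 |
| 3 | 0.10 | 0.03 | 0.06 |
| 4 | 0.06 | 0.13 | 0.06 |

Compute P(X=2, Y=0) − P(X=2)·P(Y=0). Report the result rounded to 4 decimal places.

-0.0448

P(X=2) = 0.03 + 0.10 + 0.09 = 0.22.
P(Y=0) = 0.10 + 0.05 + 0.03 + 0.10 + 0.06 = 0.34.
P(X=2, Y=0) − P(X=2)P(Y=0) = 0.03 − 0.22×0.34 = -0.0448.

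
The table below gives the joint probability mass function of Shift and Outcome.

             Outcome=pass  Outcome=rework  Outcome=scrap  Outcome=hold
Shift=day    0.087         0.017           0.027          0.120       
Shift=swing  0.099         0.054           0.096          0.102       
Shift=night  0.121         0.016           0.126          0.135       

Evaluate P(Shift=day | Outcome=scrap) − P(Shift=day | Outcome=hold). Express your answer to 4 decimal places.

-0.2277

P(Outcome=scrap) = 0.027 + 0.096 + 0.126 = 0.249; P(Shift=day | Outcome=scrap) = 0.027/0.249 = 0.10843.
P(Outcome=hold) = 0.120 + 0.102 + 0.135 = 0.357; P(Shift=day | Outcome=hold) = 0.120/0.357 = 0.33613.
Difference = -0.2277.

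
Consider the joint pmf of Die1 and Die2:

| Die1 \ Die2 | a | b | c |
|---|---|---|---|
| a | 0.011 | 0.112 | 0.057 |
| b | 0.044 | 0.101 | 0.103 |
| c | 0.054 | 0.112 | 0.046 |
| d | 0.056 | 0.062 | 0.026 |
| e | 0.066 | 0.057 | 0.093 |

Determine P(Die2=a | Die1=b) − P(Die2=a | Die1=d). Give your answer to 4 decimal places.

-0.2115

P(Die1=b) = 0.044 + 0.101 + 0.103 = 0.248; P(Die2=a | Die1=b) = 0.044/0.248 = 0.17742.
P(Die1=d) = 0.056 + 0.062 + 0.026 = 0.144; P(Die2=a | Die1=d) = 0.056/0.144 = 0.38889.
Difference = -0.2115.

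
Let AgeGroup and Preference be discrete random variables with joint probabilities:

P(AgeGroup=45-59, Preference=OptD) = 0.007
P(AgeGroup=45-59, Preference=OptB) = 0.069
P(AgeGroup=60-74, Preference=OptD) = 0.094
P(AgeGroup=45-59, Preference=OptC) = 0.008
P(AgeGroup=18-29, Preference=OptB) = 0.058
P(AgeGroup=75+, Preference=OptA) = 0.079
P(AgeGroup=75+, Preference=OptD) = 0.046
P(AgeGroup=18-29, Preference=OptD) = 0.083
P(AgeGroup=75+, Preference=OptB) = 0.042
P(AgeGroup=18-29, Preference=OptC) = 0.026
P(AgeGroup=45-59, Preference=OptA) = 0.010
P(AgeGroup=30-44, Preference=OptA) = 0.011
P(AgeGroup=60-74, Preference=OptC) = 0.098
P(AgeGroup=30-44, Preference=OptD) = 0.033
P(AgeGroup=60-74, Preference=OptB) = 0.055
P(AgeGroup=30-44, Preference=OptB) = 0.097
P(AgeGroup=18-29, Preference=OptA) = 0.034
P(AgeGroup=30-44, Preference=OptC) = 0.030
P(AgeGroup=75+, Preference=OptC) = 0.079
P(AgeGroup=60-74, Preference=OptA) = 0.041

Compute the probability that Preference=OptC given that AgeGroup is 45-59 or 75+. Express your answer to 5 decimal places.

0.25588

P(AgeGroup=45-59) = 0.010 + 0.069 + 0.008 + 0.007 = 0.094.
P(AgeGroup=75+) = 0.079 + 0.042 + 0.079 + 0.046 = 0.246.
P(AgeGroup ∈ {45-59, 75+}) = 0.094 + 0.246 = 0.340; P(Preference=OptC, AgeGroup ∈ {45-59, 75+}) = 0.008 + 0.079 = 0.087.
P(Preference=OptC | AgeGroup ∈ {45-59, 75+}) = 0.087/0.340 = 0.25588.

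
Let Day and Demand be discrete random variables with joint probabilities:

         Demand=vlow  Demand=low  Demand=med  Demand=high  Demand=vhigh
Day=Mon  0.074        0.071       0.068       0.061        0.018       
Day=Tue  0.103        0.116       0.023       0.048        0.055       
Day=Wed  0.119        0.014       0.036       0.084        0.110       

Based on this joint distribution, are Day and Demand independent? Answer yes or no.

no

P(Day=Wed) = 0.363 and P(Demand=low) = 0.201, so their product is 0.07296, but P(Day=Wed, Demand=low) = 0.014. Since these differ, Day and Demand are not independent.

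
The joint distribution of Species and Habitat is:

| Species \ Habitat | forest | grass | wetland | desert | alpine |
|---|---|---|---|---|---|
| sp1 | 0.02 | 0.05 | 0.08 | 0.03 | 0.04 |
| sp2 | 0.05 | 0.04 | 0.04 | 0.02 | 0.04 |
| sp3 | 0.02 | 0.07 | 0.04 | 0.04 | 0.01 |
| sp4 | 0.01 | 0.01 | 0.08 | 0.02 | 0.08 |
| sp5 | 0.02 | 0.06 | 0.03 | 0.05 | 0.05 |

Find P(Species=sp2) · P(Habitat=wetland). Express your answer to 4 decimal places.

P(Species=sp2) = 0.05 + 0.04 + 0.04 + 0.02 + 0.04 = 0.19.
P(Habitat=wetland) = 0.08 + 0.04 + 0.04 + 0.08 + 0.03 = 0.27.
Product: 0.19 × 0.27 = 0.0513.

0.0513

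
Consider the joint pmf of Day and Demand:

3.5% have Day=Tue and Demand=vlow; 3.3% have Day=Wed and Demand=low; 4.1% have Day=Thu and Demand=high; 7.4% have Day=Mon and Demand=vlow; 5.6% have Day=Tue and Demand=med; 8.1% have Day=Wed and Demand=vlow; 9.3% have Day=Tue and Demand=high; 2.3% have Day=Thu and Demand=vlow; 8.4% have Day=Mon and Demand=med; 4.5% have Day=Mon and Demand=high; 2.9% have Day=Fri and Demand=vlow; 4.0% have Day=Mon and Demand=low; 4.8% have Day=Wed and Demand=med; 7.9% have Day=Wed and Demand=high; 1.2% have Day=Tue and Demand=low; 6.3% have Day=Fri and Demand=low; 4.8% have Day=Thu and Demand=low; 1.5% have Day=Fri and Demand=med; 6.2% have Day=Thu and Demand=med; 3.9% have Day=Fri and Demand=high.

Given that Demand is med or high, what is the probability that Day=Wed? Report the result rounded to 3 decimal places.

0.226

P(Demand=med) = 0.084 + 0.056 + 0.048 + 0.062 + 0.015 = 0.265.
P(Demand=high) = 0.045 + 0.093 + 0.079 + 0.041 + 0.039 = 0.297.
P(Demand ∈ {med, high}) = 0.265 + 0.297 = 0.562; P(Day=Wed, Demand ∈ {med, high}) = 0.048 + 0.079 = 0.127.
P(Day=Wed | Demand ∈ {med, high}) = 0.127/0.562 = 0.226.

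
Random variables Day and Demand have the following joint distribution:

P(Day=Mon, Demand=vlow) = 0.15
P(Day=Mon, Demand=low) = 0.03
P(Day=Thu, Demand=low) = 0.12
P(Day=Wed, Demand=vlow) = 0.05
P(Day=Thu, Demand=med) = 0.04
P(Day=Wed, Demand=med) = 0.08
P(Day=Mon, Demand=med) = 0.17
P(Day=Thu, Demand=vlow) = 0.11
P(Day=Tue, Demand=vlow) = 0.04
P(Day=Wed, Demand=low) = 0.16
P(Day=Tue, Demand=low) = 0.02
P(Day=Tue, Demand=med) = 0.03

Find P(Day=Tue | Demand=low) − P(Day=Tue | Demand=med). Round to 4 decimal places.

P(Demand=low) = 0.03 + 0.02 + 0.16 + 0.12 = 0.33; P(Day=Tue | Demand=low) = 0.02/0.33 = 0.06061.
P(Demand=med) = 0.17 + 0.03 + 0.08 + 0.04 = 0.32; P(Day=Tue | Demand=med) = 0.03/0.32 = 0.09375.
Difference = -0.0331.

-0.0331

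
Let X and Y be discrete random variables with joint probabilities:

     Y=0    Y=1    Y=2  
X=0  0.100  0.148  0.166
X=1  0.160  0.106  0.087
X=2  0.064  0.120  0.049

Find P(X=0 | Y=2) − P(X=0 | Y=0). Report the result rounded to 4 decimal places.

P(Y=2) = 0.166 + 0.087 + 0.049 = 0.302; P(X=0 | Y=2) = 0.166/0.302 = 0.54967.
P(Y=0) = 0.100 + 0.160 + 0.064 = 0.324; P(X=0 | Y=0) = 0.100/0.324 = 0.30864.
Difference = 0.2410.

0.2410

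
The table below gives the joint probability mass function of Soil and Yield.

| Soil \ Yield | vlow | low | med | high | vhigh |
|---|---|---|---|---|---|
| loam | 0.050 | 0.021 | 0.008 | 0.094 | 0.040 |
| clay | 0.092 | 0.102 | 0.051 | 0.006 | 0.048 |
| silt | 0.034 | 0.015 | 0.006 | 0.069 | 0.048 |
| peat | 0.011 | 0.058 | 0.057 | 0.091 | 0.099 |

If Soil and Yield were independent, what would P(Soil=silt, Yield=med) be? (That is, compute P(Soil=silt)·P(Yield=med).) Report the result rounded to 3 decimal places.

P(Soil=silt) = 0.034 + 0.015 + 0.006 + 0.069 + 0.048 = 0.172.
P(Yield=med) = 0.008 + 0.051 + 0.006 + 0.057 = 0.122.
Product: 0.172 × 0.122 = 0.021.

0.021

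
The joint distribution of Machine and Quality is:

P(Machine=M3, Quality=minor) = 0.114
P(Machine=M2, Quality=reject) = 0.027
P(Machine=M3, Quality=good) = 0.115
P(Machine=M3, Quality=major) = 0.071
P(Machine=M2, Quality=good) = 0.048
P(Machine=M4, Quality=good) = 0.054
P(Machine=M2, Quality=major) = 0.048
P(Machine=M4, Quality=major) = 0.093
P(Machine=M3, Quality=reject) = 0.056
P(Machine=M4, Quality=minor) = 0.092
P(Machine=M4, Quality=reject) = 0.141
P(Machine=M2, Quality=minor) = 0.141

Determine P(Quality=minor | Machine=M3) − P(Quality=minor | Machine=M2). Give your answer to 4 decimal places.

-0.2139

P(Machine=M3) = 0.115 + 0.114 + 0.071 + 0.056 = 0.356; P(Quality=minor | Machine=M3) = 0.114/0.356 = 0.32022.
P(Machine=M2) = 0.048 + 0.141 + 0.048 + 0.027 = 0.264; P(Quality=minor | Machine=M2) = 0.141/0.264 = 0.53409.
Difference = -0.2139.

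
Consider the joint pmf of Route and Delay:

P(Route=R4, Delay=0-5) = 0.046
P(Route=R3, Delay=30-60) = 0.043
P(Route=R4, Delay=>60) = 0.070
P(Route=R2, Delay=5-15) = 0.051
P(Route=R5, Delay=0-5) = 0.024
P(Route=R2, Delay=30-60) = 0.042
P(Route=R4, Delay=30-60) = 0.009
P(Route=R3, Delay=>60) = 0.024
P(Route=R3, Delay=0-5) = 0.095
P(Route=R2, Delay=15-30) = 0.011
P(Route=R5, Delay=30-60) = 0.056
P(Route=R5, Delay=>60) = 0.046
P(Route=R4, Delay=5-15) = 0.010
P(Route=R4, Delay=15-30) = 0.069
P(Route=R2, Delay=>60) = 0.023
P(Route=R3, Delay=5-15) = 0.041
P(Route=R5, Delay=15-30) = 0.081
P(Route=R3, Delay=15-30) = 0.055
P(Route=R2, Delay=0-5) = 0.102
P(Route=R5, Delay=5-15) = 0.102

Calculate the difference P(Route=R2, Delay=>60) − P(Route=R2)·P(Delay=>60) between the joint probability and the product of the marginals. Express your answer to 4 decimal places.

-0.0143

P(Route=R2) = 0.102 + 0.051 + 0.011 + 0.042 + 0.023 = 0.229.
P(Delay=>60) = 0.023 + 0.024 + 0.070 + 0.046 = 0.163.
P(Route=R2, Delay=>60) − P(Route=R2)P(Delay=>60) = 0.023 − 0.229×0.163 = -0.0143.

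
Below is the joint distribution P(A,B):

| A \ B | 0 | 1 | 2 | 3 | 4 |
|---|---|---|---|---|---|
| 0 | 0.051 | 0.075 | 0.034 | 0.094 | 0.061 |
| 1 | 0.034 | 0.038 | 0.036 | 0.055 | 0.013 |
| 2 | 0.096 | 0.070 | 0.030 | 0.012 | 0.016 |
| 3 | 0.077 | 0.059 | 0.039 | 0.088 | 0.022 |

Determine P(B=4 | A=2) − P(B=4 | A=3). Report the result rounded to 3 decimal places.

P(A=2) = 0.096 + 0.070 + 0.030 + 0.012 + 0.016 = 0.224; P(B=4 | A=2) = 0.016/0.224 = 0.0714.
P(A=3) = 0.077 + 0.059 + 0.039 + 0.088 + 0.022 = 0.285; P(B=4 | A=3) = 0.022/0.285 = 0.0772.
Difference = -0.006.

-0.006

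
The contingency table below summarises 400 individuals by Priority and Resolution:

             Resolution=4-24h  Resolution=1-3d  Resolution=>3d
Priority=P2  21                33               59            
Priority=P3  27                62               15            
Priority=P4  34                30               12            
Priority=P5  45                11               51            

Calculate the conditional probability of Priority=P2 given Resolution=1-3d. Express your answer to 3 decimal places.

0.243

Total with Resolution=1-3d: 33 + 62 + 30 + 11 = 136.
P(Priority=P2 | Resolution=1-3d) = 33/136 = 0.243.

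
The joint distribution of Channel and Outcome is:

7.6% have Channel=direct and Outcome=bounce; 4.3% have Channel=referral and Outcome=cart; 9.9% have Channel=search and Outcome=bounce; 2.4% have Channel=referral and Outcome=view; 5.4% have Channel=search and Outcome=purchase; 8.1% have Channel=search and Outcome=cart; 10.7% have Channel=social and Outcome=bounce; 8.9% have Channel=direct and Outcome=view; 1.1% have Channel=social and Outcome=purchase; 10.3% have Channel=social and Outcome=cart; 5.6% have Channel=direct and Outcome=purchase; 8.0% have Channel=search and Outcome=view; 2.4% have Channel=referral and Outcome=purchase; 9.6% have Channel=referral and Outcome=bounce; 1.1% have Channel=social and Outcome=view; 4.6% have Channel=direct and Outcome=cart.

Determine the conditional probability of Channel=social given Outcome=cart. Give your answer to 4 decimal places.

0.3773

P(Outcome=cart) = 0.081 + 0.103 + 0.046 + 0.043 = 0.273.
P(Channel=social | Outcome=cart) = 0.103/0.273 = 0.3773.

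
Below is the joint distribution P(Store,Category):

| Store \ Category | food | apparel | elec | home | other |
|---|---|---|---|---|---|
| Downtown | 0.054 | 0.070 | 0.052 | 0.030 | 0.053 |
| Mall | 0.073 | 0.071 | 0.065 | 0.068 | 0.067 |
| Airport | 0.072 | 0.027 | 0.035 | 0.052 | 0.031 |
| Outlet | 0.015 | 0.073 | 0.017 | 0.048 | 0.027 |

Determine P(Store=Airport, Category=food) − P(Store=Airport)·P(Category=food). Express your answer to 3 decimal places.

P(Store=Airport) = 0.072 + 0.027 + 0.035 + 0.052 + 0.031 = 0.217.
P(Category=food) = 0.054 + 0.073 + 0.072 + 0.015 = 0.214.
P(Store=Airport, Category=food) − P(Store=Airport)P(Category=food) = 0.072 − 0.217×0.214 = 0.026.

0.026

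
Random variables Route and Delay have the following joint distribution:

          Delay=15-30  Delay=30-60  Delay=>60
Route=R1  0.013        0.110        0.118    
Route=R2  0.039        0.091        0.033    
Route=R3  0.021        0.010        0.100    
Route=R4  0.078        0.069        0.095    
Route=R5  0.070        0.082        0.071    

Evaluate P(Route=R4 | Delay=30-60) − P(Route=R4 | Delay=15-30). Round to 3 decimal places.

-0.162

P(Delay=30-60) = 0.110 + 0.091 + 0.010 + 0.069 + 0.082 = 0.362; P(Route=R4 | Delay=30-60) = 0.069/0.362 = 0.1906.
P(Delay=15-30) = 0.013 + 0.039 + 0.021 + 0.078 + 0.070 = 0.221; P(Route=R4 | Delay=15-30) = 0.078/0.221 = 0.3529.
Difference = -0.162.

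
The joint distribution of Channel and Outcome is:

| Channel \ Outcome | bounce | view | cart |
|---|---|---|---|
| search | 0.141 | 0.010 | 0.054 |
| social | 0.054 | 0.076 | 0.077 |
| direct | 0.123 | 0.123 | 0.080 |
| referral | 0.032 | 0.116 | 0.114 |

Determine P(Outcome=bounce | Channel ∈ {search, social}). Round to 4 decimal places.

0.4733

P(Channel=search) = 0.141 + 0.010 + 0.054 = 0.205.
P(Channel=social) = 0.054 + 0.076 + 0.077 = 0.207.
P(Channel ∈ {search, social}) = 0.205 + 0.207 = 0.412; P(Outcome=bounce, Channel ∈ {search, social}) = 0.141 + 0.054 = 0.195.
P(Outcome=bounce | Channel ∈ {search, social}) = 0.195/0.412 = 0.4733.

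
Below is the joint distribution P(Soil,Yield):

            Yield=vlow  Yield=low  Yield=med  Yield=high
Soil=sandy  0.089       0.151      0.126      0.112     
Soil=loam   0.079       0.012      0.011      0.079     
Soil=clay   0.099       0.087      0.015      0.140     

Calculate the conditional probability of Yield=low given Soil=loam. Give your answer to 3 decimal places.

0.066

P(Soil=loam) = 0.079 + 0.012 + 0.011 + 0.079 = 0.181.
P(Yield=low | Soil=loam) = 0.012/0.181 = 0.066.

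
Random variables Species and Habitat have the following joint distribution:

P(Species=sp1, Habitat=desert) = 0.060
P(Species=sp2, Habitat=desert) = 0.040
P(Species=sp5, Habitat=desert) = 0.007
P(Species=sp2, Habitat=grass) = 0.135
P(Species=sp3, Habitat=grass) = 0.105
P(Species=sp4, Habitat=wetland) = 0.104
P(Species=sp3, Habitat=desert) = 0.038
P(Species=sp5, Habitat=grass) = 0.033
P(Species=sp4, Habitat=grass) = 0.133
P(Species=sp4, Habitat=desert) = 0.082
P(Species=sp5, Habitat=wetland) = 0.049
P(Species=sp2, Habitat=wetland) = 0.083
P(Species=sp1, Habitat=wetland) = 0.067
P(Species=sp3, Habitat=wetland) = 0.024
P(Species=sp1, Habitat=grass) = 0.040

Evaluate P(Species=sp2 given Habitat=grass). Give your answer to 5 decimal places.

P(Habitat=grass) = 0.040 + 0.135 + 0.105 + 0.133 + 0.033 = 0.446.
P(Species=sp2 | Habitat=grass) = 0.135/0.446 = 0.30269.

0.30269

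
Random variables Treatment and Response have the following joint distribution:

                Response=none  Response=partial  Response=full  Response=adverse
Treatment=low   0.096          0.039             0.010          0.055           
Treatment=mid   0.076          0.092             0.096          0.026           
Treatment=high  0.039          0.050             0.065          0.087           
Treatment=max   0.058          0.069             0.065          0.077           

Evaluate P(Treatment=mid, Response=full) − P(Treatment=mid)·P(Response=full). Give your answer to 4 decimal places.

0.0276

P(Treatment=mid) = 0.076 + 0.092 + 0.096 + 0.026 = 0.290.
P(Response=full) = 0.010 + 0.096 + 0.065 + 0.065 = 0.236.
P(Treatment=mid, Response=full) − P(Treatment=mid)P(Response=full) = 0.096 − 0.290×0.236 = 0.0276.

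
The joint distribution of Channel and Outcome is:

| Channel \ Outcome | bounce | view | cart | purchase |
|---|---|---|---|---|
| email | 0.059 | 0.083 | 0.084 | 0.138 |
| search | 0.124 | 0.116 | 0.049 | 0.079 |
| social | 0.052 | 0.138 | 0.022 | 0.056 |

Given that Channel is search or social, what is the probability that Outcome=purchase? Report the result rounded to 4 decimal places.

P(Channel=search) = 0.124 + 0.116 + 0.049 + 0.079 = 0.368.
P(Channel=social) = 0.052 + 0.138 + 0.022 + 0.056 = 0.268.
P(Channel ∈ {search, social}) = 0.368 + 0.268 = 0.636; P(Outcome=purchase, Channel ∈ {search, social}) = 0.079 + 0.056 = 0.135.
P(Outcome=purchase | Channel ∈ {search, social}) = 0.135/0.636 = 0.2123.

0.2123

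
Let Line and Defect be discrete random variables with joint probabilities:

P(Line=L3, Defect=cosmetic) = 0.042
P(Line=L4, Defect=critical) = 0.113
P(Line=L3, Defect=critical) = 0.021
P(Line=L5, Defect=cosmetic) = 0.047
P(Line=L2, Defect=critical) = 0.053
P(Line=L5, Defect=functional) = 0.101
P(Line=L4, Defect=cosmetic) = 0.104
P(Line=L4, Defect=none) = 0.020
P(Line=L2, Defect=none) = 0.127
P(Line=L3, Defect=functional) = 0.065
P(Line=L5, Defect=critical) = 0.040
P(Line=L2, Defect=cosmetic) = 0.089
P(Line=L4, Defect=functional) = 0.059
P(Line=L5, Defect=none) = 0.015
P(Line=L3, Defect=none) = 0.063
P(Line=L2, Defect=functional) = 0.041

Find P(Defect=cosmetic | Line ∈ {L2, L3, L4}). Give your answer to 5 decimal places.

P(Line=L2) = 0.127 + 0.089 + 0.041 + 0.053 = 0.310.
P(Line=L3) = 0.063 + 0.042 + 0.065 + 0.021 = 0.191.
P(Line=L4) = 0.020 + 0.104 + 0.059 + 0.113 = 0.296.
P(Line ∈ {L2, L3, L4}) = 0.310 + 0.191 + 0.296 = 0.797; P(Defect=cosmetic, Line ∈ {L2, L3, L4}) = 0.089 + 0.042 + 0.104 = 0.235.
P(Defect=cosmetic | Line ∈ {L2, L3, L4}) = 0.235/0.797 = 0.29486.

0.29486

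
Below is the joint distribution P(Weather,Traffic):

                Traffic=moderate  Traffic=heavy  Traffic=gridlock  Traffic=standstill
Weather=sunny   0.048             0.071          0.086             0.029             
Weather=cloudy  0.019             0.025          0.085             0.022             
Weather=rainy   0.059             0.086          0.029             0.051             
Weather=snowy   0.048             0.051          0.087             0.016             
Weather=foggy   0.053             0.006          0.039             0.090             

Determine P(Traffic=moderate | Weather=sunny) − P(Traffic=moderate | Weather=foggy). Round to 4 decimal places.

P(Weather=sunny) = 0.048 + 0.071 + 0.086 + 0.029 = 0.234; P(Traffic=moderate | Weather=sunny) = 0.048/0.234 = 0.20513.
P(Weather=foggy) = 0.053 + 0.006 + 0.039 + 0.090 = 0.188; P(Traffic=moderate | Weather=foggy) = 0.053/0.188 = 0.28191.
Difference = -0.0768.

-0.0768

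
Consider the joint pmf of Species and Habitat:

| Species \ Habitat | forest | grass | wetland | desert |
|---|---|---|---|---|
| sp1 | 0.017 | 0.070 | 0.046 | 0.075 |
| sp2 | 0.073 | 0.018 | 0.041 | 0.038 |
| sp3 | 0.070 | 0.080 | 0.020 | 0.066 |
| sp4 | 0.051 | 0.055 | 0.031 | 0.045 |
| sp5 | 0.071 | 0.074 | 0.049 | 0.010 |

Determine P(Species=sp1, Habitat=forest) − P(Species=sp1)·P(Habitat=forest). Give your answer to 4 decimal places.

-0.0417

P(Species=sp1) = 0.017 + 0.070 + 0.046 + 0.075 = 0.208.
P(Habitat=forest) = 0.017 + 0.073 + 0.070 + 0.051 + 0.071 = 0.282.
P(Species=sp1, Habitat=forest) − P(Species=sp1)P(Habitat=forest) = 0.017 − 0.208×0.282 = -0.0417.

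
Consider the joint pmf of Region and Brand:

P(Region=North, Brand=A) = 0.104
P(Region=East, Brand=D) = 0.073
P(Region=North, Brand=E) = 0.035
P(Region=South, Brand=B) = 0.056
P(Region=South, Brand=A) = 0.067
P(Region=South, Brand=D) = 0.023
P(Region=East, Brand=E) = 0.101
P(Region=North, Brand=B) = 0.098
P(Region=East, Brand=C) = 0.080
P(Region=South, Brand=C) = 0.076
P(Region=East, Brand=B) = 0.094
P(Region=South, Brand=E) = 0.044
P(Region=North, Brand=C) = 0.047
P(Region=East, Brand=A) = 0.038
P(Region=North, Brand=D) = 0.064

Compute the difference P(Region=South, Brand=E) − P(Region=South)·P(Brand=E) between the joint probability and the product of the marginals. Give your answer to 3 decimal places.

P(Region=South) = 0.067 + 0.056 + 0.076 + 0.023 + 0.044 = 0.266.
P(Brand=E) = 0.035 + 0.044 + 0.101 = 0.180.
P(Region=South, Brand=E) − P(Region=South)P(Brand=E) = 0.044 − 0.266×0.180 = -0.004.

-0.004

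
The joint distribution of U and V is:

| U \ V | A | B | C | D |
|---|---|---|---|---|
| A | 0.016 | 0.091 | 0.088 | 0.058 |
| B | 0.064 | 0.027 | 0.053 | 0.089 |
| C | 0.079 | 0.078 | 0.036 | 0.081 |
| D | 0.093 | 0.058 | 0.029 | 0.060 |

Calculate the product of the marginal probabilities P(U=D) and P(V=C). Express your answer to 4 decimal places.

0.0494

P(U=D) = 0.093 + 0.058 + 0.029 + 0.060 = 0.240.
P(V=C) = 0.088 + 0.053 + 0.036 + 0.029 = 0.206.
Product: 0.240 × 0.206 = 0.0494.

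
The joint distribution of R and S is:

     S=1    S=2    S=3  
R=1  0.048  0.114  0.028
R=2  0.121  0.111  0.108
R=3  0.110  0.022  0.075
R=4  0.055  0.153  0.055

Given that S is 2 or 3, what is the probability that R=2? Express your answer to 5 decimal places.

P(S=2) = 0.114 + 0.111 + 0.022 + 0.153 = 0.400.
P(S=3) = 0.028 + 0.108 + 0.075 + 0.055 = 0.266.
P(S ∈ {2, 3}) = 0.400 + 0.266 = 0.666; P(R=2, S ∈ {2, 3}) = 0.111 + 0.108 = 0.219.
P(R=2 | S ∈ {2, 3}) = 0.219/0.666 = 0.32883.

0.32883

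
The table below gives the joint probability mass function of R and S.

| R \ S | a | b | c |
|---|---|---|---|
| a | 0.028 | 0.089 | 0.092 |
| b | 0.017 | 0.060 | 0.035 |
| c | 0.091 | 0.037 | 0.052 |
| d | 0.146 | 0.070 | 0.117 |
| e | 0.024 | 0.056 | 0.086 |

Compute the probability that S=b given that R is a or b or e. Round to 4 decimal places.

0.4209

P(R=a) = 0.028 + 0.089 + 0.092 = 0.209.
P(R=b) = 0.017 + 0.060 + 0.035 = 0.112.
P(R=e) = 0.024 + 0.056 + 0.086 = 0.166.
P(R ∈ {a, b, e}) = 0.209 + 0.112 + 0.166 = 0.487; P(S=b, R ∈ {a, b, e}) = 0.089 + 0.060 + 0.056 = 0.205.
P(S=b | R ∈ {a, b, e}) = 0.205/0.487 = 0.4209.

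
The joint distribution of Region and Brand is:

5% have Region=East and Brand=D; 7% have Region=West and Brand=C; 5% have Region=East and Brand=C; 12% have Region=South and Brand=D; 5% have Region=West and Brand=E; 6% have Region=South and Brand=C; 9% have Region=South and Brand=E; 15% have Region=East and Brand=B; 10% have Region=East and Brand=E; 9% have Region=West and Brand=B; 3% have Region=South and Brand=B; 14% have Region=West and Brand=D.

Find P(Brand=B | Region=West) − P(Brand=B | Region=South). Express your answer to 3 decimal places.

P(Region=West) = 0.09 + 0.07 + 0.14 + 0.05 = 0.35; P(Brand=B | Region=West) = 0.09/0.35 = 0.2571.
P(Region=South) = 0.03 + 0.06 + 0.12 + 0.09 = 0.30; P(Brand=B | Region=South) = 0.03/0.30 = 0.1000.
Difference = 0.157.

0.157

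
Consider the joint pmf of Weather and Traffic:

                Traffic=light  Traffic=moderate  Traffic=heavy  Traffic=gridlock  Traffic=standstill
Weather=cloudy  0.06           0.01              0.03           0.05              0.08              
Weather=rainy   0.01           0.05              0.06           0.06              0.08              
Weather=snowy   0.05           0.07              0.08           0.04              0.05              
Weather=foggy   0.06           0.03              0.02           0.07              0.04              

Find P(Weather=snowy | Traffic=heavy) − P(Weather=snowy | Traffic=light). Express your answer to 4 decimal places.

P(Traffic=heavy) = 0.03 + 0.06 + 0.08 + 0.02 = 0.19; P(Weather=snowy | Traffic=heavy) = 0.08/0.19 = 0.42105.
P(Traffic=light) = 0.06 + 0.01 + 0.05 + 0.06 = 0.18; P(Weather=snowy | Traffic=light) = 0.05/0.18 = 0.27778.
Difference = 0.1433.

0.1433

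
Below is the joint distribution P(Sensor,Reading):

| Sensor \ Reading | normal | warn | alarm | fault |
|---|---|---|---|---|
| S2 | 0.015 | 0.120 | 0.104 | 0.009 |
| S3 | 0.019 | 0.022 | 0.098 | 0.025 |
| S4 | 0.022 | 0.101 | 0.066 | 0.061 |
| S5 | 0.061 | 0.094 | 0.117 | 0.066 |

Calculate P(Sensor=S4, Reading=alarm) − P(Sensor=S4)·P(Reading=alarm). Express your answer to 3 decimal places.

P(Sensor=S4) = 0.022 + 0.101 + 0.066 + 0.061 = 0.250.
P(Reading=alarm) = 0.104 + 0.098 + 0.066 + 0.117 = 0.385.
P(Sensor=S4, Reading=alarm) − P(Sensor=S4)P(Reading=alarm) = 0.066 − 0.250×0.385 = -0.030.

-0.030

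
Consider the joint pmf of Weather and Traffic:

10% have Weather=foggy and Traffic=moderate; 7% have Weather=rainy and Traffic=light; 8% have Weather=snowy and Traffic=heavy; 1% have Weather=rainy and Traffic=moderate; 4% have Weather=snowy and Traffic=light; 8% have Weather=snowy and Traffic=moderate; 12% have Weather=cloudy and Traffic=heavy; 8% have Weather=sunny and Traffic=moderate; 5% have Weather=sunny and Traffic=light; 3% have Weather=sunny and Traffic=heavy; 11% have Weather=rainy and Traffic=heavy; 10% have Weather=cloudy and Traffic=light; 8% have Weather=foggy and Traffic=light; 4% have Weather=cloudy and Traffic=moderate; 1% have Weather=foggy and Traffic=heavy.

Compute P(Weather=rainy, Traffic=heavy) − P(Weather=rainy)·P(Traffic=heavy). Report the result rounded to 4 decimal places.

P(Weather=rainy) = 0.07 + 0.01 + 0.11 = 0.19.
P(Traffic=heavy) = 0.03 + 0.12 + 0.11 + 0.08 + 0.01 = 0.35.
P(Weather=rainy, Traffic=heavy) − P(Weather=rainy)P(Traffic=heavy) = 0.11 − 0.19×0.35 = 0.0435.

0.0435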